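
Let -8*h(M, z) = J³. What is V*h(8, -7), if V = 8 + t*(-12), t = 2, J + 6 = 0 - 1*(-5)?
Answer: -2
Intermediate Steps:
J = -1 (J = -6 + (0 - 1*(-5)) = -6 + (0 + 5) = -6 + 5 = -1)
h(M, z) = ⅛ (h(M, z) = -⅛*(-1)³ = -⅛*(-1) = ⅛)
V = -16 (V = 8 + 2*(-12) = 8 - 24 = -16)
V*h(8, -7) = -16*⅛ = -2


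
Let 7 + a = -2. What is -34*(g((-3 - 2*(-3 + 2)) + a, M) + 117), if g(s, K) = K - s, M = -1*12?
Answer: -3910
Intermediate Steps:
a = -9 (a = -7 - 2 = -9)
M = -12
-34*(g((-3 - 2*(-3 + 2)) + a, M) + 117) = -34*((-12 - ((-3 - 2*(-3 + 2)) - 9)) + 117) = -34*((-12 - ((-3 - 2*(-1)) - 9)) + 117) = -34*((-12 - ((-3 + 2) - 9)) + 117) = -34*((-12 - (-1 - 9)) + 117) = -34*((-12 - 1*(-10)) + 117) = -34*((-12 + 10) + 117) = -34*(-2 + 117) = -34*115 = -3910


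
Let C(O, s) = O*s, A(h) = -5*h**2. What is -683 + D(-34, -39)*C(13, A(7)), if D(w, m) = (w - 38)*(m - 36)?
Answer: -17199683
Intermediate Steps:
D(w, m) = (-38 + w)*(-36 + m)
-683 + D(-34, -39)*C(13, A(7)) = -683 + (1368 - 38*(-39) - 36*(-34) - 39*(-34))*(13*(-5*7**2)) = -683 + (1368 + 1482 + 1224 + 1326)*(13*(-5*49)) = -683 + 5400*(13*(-245)) = -683 + 5400*(-3185) = -683 - 17199000 = -17199683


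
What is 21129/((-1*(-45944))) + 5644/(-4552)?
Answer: -20391091/26142136 ≈ -0.78001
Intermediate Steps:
21129/((-1*(-45944))) + 5644/(-4552) = 21129/45944 + 5644*(-1/4552) = 21129*(1/45944) - 1411/1138 = 21129/45944 - 1411/1138 = -20391091/26142136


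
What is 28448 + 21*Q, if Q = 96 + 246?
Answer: 35630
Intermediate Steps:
Q = 342
28448 + 21*Q = 28448 + 21*342 = 28448 + 7182 = 35630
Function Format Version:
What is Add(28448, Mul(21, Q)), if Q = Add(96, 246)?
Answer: 35630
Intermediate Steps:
Q = 342
Add(28448, Mul(21, Q)) = Add(28448, Mul(21, 342)) = Add(28448, 7182) = 35630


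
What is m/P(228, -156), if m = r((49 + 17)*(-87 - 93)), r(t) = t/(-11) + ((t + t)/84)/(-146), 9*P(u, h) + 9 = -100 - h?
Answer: 4975830/24017 ≈ 207.18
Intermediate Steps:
P(u, h) = -109/9 - h/9 (P(u, h) = -1 + (-100 - h)/9 = -1 + (-100/9 - h/9) = -109/9 - h/9)
r(t) = -6143*t/67452 (r(t) = t*(-1/11) + ((2*t)/84)*(-1/146) = -t/11 + (t/42)*(-1/146) = -t/11 - t/6132 = -6143*t/67452)
m = 552870/511 (m = -6143*(49 + 17)*(-87 - 93)/67452 = -6143*(-180)/1022 = -6143/67452*(-11880) = 552870/511 ≈ 1081.9)
m/P(228, -156) = 552870/(511*(-109/9 - ⅑*(-156))) = 552870/(511*(-109/9 + 52/3)) = 552870/(511*(47/9)) = (552870/511)*(9/47) = 4975830/24017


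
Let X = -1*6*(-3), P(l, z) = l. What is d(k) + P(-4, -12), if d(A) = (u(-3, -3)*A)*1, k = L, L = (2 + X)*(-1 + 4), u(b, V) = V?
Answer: -184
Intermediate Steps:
X = 18 (X = -6*(-3) = 18)
L = 60 (L = (2 + 18)*(-1 + 4) = 20*3 = 60)
k = 60
d(A) = -3*A (d(A) = -3*A*1 = -3*A)
d(k) + P(-4, -12) = -3*60 - 4 = -180 - 4 = -184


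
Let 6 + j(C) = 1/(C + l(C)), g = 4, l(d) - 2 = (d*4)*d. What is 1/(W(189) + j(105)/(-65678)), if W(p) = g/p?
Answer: 548747768394/11663839933 ≈ 47.047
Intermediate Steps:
l(d) = 2 + 4*d² (l(d) = 2 + (d*4)*d = 2 + (4*d)*d = 2 + 4*d²)
W(p) = 4/p
j(C) = -6 + 1/(2 + C + 4*C²) (j(C) = -6 + 1/(C + (2 + 4*C²)) = -6 + 1/(2 + C + 4*C²))
1/(W(189) + j(105)/(-65678)) = 1/(4/189 + ((-11 - 24*105² - 6*105)/(2 + 105 + 4*105²))/(-65678)) = 1/(4*(1/189) + ((-11 - 24*11025 - 630)/(2 + 105 + 4*11025))*(-1/65678)) = 1/(4/189 + ((-11 - 264600 - 630)/(2 + 105 + 44100))*(-1/65678)) = 1/(4/189 + (-265241/44207)*(-1/65678)) = 1/(4/189 + ((1/44207)*(-265241))*(-1/65678)) = 1/(4/189 - 265241/44207*(-1/65678)) = 1/(4/189 + 265241/2903427346) = 1/(11663839933/548747768394) = 548747768394/11663839933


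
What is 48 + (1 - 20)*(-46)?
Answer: 922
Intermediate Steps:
48 + (1 - 20)*(-46) = 48 - 19*(-46) = 48 + 874 = 922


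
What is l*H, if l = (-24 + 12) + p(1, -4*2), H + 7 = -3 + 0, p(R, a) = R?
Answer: 110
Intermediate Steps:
H = -10 (H = -7 + (-3 + 0) = -7 - 3 = -10)
l = -11 (l = (-24 + 12) + 1 = -12 + 1 = -11)
l*H = -11*(-10) = 110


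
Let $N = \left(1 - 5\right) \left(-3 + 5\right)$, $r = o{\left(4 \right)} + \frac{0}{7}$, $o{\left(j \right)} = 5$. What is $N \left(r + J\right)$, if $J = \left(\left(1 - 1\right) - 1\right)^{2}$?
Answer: $-48$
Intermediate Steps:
$J = 1$ ($J = \left(0 - 1\right)^{2} = \left(-1\right)^{2} = 1$)
$r = 5$ ($r = 5 + \frac{0}{7} = 5 + 0 \cdot \frac{1}{7} = 5 + 0 = 5$)
$N = -8$ ($N = \left(-4\right) 2 = -8$)
$N \left(r + J\right) = - 8 \left(5 + 1\right) = \left(-8\right) 6 = -48$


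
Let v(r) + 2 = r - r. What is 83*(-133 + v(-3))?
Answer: -11205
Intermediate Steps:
v(r) = -2 (v(r) = -2 + (r - r) = -2 + 0 = -2)
83*(-133 + v(-3)) = 83*(-133 - 2) = 83*(-135) = -11205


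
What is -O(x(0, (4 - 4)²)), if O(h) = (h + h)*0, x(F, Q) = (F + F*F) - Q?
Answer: 0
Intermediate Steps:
x(F, Q) = F + F² - Q (x(F, Q) = (F + F²) - Q = F + F² - Q)
O(h) = 0 (O(h) = (2*h)*0 = 0)
-O(x(0, (4 - 4)²)) = -1*0 = 0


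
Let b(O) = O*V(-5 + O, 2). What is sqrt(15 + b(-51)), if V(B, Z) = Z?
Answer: I*sqrt(87) ≈ 9.3274*I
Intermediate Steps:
b(O) = 2*O (b(O) = O*2 = 2*O)
sqrt(15 + b(-51)) = sqrt(15 + 2*(-51)) = sqrt(15 - 102) = sqrt(-87) = I*sqrt(87)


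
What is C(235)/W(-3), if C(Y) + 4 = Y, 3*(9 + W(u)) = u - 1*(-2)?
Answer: -99/4 ≈ -24.750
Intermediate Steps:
W(u) = -25/3 + u/3 (W(u) = -9 + (u - 1*(-2))/3 = -9 + (u + 2)/3 = -9 + (2 + u)/3 = -9 + (⅔ + u/3) = -25/3 + u/3)
C(Y) = -4 + Y
C(235)/W(-3) = (-4 + 235)/(-25/3 + (⅓)*(-3)) = 231/(-25/3 - 1) = 231/(-28/3) = 231*(-3/28) = -99/4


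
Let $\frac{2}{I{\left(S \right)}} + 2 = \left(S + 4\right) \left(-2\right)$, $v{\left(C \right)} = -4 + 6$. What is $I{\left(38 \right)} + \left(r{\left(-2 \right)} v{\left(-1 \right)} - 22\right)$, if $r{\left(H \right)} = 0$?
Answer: $- \frac{947}{43} \approx -22.023$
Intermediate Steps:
$v{\left(C \right)} = 2$
$I{\left(S \right)} = \frac{2}{-10 - 2 S}$ ($I{\left(S \right)} = \frac{2}{-2 + \left(S + 4\right) \left(-2\right)} = \frac{2}{-2 + \left(4 + S\right) \left(-2\right)} = \frac{2}{-2 - \left(8 + 2 S\right)} = \frac{2}{-10 - 2 S}$)
$I{\left(38 \right)} + \left(r{\left(-2 \right)} v{\left(-1 \right)} - 22\right) = - \frac{1}{5 + 38} + \left(0 \cdot 2 - 22\right) = - \frac{1}{43} + \left(0 - 22\right) = \left(-1\right) \frac{1}{43} - 22 = - \frac{1}{43} - 22 = - \frac{947}{43}$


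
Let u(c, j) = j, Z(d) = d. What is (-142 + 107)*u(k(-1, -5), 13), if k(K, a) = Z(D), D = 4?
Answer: -455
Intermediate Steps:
k(K, a) = 4
(-142 + 107)*u(k(-1, -5), 13) = (-142 + 107)*13 = -35*13 = -455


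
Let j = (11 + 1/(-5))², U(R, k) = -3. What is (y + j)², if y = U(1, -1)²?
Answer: 9865881/625 ≈ 15785.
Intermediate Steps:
j = 2916/25 (j = (11 - ⅕)² = (54/5)² = 2916/25 ≈ 116.64)
y = 9 (y = (-3)² = 9)
(y + j)² = (9 + 2916/25)² = (3141/25)² = 9865881/625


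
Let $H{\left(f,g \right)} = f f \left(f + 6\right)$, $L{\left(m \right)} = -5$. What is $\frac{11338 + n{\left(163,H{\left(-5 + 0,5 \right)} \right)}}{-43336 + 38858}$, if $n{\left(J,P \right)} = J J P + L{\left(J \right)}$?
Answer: $- \frac{337779}{2239} \approx -150.86$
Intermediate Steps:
$H{\left(f,g \right)} = f^{2} \left(6 + f\right)$
$n{\left(J,P \right)} = -5 + P J^{2}$ ($n{\left(J,P \right)} = J J P - 5 = J^{2} P - 5 = P J^{2} - 5 = -5 + P J^{2}$)
$\frac{11338 + n{\left(163,H{\left(-5 + 0,5 \right)} \right)}}{-43336 + 38858} = \frac{11338 - \left(5 - \left(-5 + 0\right)^{2} \left(6 + \left(-5 + 0\right)\right) 163^{2}\right)}{-43336 + 38858} = \frac{11338 - \left(5 - \left(-5\right)^{2} \left(6 - 5\right) 26569\right)}{-4478} = \left(11338 - \left(5 - 25 \cdot 1 \cdot 26569\right)\right) \left(- \frac{1}{4478}\right) = \left(11338 + \left(-5 + 25 \cdot 26569\right)\right) \left(- \frac{1}{4478}\right) = \left(11338 + \left(-5 + 664225\right)\right) \left(- \frac{1}{4478}\right) = \left(11338 + 664220\right) \left(- \frac{1}{4478}\right) = 675558 \left(- \frac{1}{4478}\right) = - \frac{337779}{2239}$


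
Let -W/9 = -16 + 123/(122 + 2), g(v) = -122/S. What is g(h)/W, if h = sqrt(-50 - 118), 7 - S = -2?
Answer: -15128/150741 ≈ -0.10036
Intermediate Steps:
S = 9 (S = 7 - 1*(-2) = 7 + 2 = 9)
h = 2*I*sqrt(42) (h = sqrt(-168) = 2*I*sqrt(42) ≈ 12.961*I)
g(v) = -122/9
W = 16749/124 (W = -9*(-16 + 123/(122 + 2)) = -9*(-16 + 123/124) = -9*(-1861/124) = 16749/124 ≈ 135.07)
g(h)/W = -122/(9*16749/124) = -122/9*124/16749 = -15128/150741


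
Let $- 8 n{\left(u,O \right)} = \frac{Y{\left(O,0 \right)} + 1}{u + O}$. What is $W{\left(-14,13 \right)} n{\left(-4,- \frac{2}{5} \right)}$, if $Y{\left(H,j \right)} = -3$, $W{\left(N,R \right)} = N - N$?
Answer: $0$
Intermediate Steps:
$W{\left(N,R \right)} = 0$
$n{\left(u,O \right)} = \frac{1}{4 \left(O + u\right)}$ ($n{\left(u,O \right)} = - \frac{\left(-3 + 1\right) \frac{1}{u + O}}{8} = - \frac{\left(-2\right) \frac{1}{O + u}}{8} = \frac{1}{4 \left(O + u\right)}$)
$W{\left(-14,13 \right)} n{\left(-4,- \frac{2}{5} \right)} = 0 \frac{1}{4 \left(- \frac{2}{5} - 4\right)} = 0 \frac{1}{4 \left(- \frac{22}{5}\right)} = 0 \cdot \frac{1}{4} \left(- \frac{5}{22}\right) = 0 \left(- \frac{5}{88}\right) = 0$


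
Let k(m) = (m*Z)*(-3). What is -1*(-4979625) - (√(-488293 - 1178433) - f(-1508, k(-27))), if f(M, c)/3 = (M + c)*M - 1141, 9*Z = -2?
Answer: 11879826 - I*√1666726 ≈ 1.188e+7 - 1291.0*I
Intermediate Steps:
Z = -2/9 (Z = (⅑)*(-2) = -2/9 ≈ -0.22222)
k(m) = 2*m/3 (k(m) = (m*(-2/9))*(-3) = -2*m/9*(-3) = 2*m/3)
f(M, c) = -3423 + 3*M*(M + c) (f(M, c) = 3*((M + c)*M - 1141) = 3*(M*(M + c) - 1141) = 3*(-1141 + M*(M + c)) = -3423 + 3*M*(M + c))
-1*(-4979625) - (√(-488293 - 1178433) - f(-1508, k(-27))) = -1*(-4979625) - (√(-488293 - 1178433) - (-3423 + 3*(-1508)² + 3*(-1508)*((⅔)*(-27)))) = 4979625 - (√(-1666726) - (-3423 + 3*2274064 + 3*(-1508)*(-18))) = 4979625 - (I*√1666726 - (-3423 + 6822192 + 81432)) = 4979625 - (I*√1666726 - 1*6900201) = 4979625 - (I*√1666726 - 6900201) = 4979625 - (-6900201 + I*√1666726) = 4979625 + (6900201 - I*√1666726) = 11879826 - I*√1666726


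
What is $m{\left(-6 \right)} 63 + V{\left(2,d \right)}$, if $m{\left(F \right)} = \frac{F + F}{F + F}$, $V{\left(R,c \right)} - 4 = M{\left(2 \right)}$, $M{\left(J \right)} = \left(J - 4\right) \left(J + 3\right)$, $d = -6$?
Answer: $57$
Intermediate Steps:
$M{\left(J \right)} = \left(-4 + J\right) \left(3 + J\right)$
$V{\left(R,c \right)} = -6$ ($V{\left(R,c \right)} = 4 - \left(14 - 4\right) = 4 - 10 = -6$)
$m{\left(F \right)} = 1$ ($m{\left(F \right)} = \frac{2 F}{2 F} = 2 F \frac{1}{2 F} = 1$)
$m{\left(-6 \right)} 63 + V{\left(2,d \right)} = 1 \cdot 63 - 6 = 63 - 6 = 57$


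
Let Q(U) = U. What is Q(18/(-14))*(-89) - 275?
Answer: -1124/7 ≈ -160.57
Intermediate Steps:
Q(18/(-14))*(-89) - 275 = (18/(-14))*(-89) - 275 = (18*(-1/14))*(-89) - 275 = -9/7*(-89) - 275 = 801/7 - 275 = -1124/7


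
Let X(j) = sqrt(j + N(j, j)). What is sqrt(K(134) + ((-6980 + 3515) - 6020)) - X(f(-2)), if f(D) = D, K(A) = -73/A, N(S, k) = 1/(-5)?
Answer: I*(-sqrt(55)/5 + sqrt(170322442)/134) ≈ 95.911*I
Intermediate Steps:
N(S, k) = -1/5
X(j) = sqrt(-1/5 + j) (X(j) = sqrt(j - 1/5) = sqrt(-1/5 + j))
sqrt(K(134) + ((-6980 + 3515) - 6020)) - X(f(-2)) = sqrt(-73/134 + ((-6980 + 3515) - 6020)) - sqrt(-5 + 25*(-2))/5 = sqrt(-73*1/134 + (-3465 - 6020)) - sqrt(-5 - 50)/5 = sqrt(-73/134 - 9485) - sqrt(-55)/5 = sqrt(-1271063/134) - I*sqrt(55)/5 = I*sqrt(170322442)/134 - I*sqrt(55)/5 = -I*sqrt(55)/5 + I*sqrt(170322442)/134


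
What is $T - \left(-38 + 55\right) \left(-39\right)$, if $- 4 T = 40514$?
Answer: $- \frac{18931}{2} \approx -9465.5$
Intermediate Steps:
$T = - \frac{20257}{2}$ ($T = \left(- \frac{1}{4}\right) 40514 = - \frac{20257}{2} \approx -10129.0$)
$T - \left(-38 + 55\right) \left(-39\right) = - \frac{20257}{2} - \left(-38 + 55\right) \left(-39\right) = - \frac{20257}{2} - 17 \left(-39\right) = - \frac{20257}{2} - -663 = - \frac{20257}{2} + 663 = - \frac{18931}{2}$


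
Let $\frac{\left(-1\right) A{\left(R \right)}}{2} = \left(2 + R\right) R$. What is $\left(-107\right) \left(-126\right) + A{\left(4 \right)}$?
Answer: $13434$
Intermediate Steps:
$A{\left(R \right)} = - 2 R \left(2 + R\right)$ ($A{\left(R \right)} = - 2 \left(2 + R\right) R = - 2 R \left(2 + R\right)$)
$\left(-107\right) \left(-126\right) + A{\left(4 \right)} = \left(-107\right) \left(-126\right) - 8 \left(2 + 4\right) = 13482 - 8 \cdot 6 = 13482 - 48 = 13434$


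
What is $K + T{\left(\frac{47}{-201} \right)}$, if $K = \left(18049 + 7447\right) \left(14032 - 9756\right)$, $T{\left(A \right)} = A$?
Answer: $\frac{21913200049}{201} \approx 1.0902 \cdot 10^{8}$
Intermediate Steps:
$K = 109020896$ ($K = 25496 \cdot 4276 = 109020896$)
$K + T{\left(\frac{47}{-201} \right)} = 109020896 + \frac{47}{-201} = 109020896 + 47 \left(- \frac{1}{201}\right) = 109020896 - \frac{47}{201} = \frac{21913200049}{201}$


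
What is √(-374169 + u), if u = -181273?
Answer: I*√555442 ≈ 745.28*I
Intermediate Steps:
√(-374169 + u) = √(-374169 - 181273) = √(-555442) = I*√555442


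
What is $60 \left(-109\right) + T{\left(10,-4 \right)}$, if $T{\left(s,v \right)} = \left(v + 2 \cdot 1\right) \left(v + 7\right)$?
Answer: $-6546$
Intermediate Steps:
$T{\left(s,v \right)} = \left(2 + v\right) \left(7 + v\right)$ ($T{\left(s,v \right)} = \left(v + 2\right) \left(7 + v\right) = \left(2 + v\right) \left(7 + v\right)$)
$60 \left(-109\right) + T{\left(10,-4 \right)} = 60 \left(-109\right) + \left(14 + \left(-4\right)^{2} + 9 \left(-4\right)\right) = -6540 + \left(14 + 16 - 36\right) = -6540 - 6 = -6546$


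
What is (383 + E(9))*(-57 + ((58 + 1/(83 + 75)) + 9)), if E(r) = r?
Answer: 309876/79 ≈ 3922.5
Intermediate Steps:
(383 + E(9))*(-57 + ((58 + 1/(83 + 75)) + 9)) = (383 + 9)*(-57 + ((58 + 1/(83 + 75)) + 9)) = 392*(-57 + ((58 + 1/158) + 9)) = 392*(-57 + (9165/158 + 9)) = 392*(-57 + 10587/158) = 392*(1581/158) = 309876/79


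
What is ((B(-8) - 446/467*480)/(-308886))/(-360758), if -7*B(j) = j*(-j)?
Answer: -367168/91068697369293 ≈ -4.0318e-9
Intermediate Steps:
B(j) = j**2/7 (B(j) = -j*(-j)/7 = -(-1)*j**2/7 = j**2/7)
((B(-8) - 446/467*480)/(-308886))/(-360758) = (((1/7)*(-8)**2 - 446/467*480)/(-308886))/(-360758) = (((1/7)*64 - 446*1/467*480)*(-1/308886))*(-1/360758) = ((64/7 - 446/467*480)*(-1/308886))*(-1/360758) = ((64/7 - 214080/467)*(-1/308886))*(-1/360758) = -1468672/3269*(-1/308886)*(-1/360758) = (734336/504874167)*(-1/360758) = -367168/91068697369293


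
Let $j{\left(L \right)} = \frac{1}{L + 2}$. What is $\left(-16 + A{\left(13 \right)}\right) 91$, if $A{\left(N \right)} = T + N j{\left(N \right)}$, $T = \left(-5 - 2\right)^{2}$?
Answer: $\frac{46228}{15} \approx 3081.9$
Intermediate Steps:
$T = 49$ ($T = \left(-7\right)^{2} = 49$)
$j{\left(L \right)} = \frac{1}{2 + L}$
$A{\left(N \right)} = 49 + \frac{N}{2 + N}$
$\left(-16 + A{\left(13 \right)}\right) 91 = \left(-16 + \frac{2 \left(49 + 25 \cdot 13\right)}{2 + 13}\right) 91 = \left(-16 + \frac{2 \left(49 + 325\right)}{15}\right) 91 = \left(-16 + 2 \cdot \frac{1}{15} \cdot 374\right) 91 = \left(-16 + \frac{748}{15}\right) 91 = \frac{508}{15} \cdot 91 = \frac{46228}{15}$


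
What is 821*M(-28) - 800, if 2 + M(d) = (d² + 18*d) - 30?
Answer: 202808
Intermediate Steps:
M(d) = -32 + d² + 18*d (M(d) = -2 + ((d² + 18*d) - 30) = -2 + (-30 + d² + 18*d) = -32 + d² + 18*d)
821*M(-28) - 800 = 821*(-32 + (-28)² + 18*(-28)) - 800 = 821*(-32 + 784 - 504) - 800 = 821*248 - 800 = 203608 - 800 = 202808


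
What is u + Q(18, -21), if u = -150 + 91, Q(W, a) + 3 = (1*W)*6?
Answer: 46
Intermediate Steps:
Q(W, a) = -3 + 6*W (Q(W, a) = -3 + (1*W)*6 = -3 + W*6 = -3 + 6*W)
u = -59
u + Q(18, -21) = -59 + (-3 + 6*18) = -59 + (-3 + 108) = -59 + 105 = 46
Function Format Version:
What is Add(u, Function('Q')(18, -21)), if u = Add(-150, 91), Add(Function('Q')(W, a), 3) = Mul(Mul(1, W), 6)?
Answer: 46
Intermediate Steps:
Function('Q')(W, a) = Add(-3, Mul(6, W)) (Function('Q')(W, a) = Add(-3, Mul(Mul(1, W), 6)) = Add(-3, Mul(W, 6)) = Add(-3, Mul(6, W)))
u = -59
Add(u, Function('Q')(18, -21)) = Add(-59, Add(-3, Mul(6, 18))) = Add(-59, Add(-3, 108)) = Add(-59, 105) = 46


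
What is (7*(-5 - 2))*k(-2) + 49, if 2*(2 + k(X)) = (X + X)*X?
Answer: -49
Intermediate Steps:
k(X) = -2 + X**2 (k(X) = -2 + ((X + X)*X)/2 = -2 + ((2*X)*X)/2 = -2 + (2*X**2)/2 = -2 + X**2)
(7*(-5 - 2))*k(-2) + 49 = (7*(-5 - 2))*(-2 + (-2)**2) + 49 = (7*(-7))*(-2 + 4) + 49 = -49*2 + 49 = -98 + 49 = -49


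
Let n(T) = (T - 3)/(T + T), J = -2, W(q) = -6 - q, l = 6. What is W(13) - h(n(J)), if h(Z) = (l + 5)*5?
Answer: -74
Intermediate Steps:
n(T) = (-3 + T)/(2*T) (n(T) = (-3 + T)/((2*T)) = (-3 + T)*(1/(2*T)) = (-3 + T)/(2*T))
h(Z) = 55 (h(Z) = (6 + 5)*5 = 11*5 = 55)
W(13) - h(n(J)) = (-6 - 1*13) - 1*55 = (-6 - 13) - 55 = -19 - 55 = -74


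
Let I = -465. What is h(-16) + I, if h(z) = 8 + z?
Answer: -473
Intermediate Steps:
h(-16) + I = (8 - 16) - 465 = -8 - 465 = -473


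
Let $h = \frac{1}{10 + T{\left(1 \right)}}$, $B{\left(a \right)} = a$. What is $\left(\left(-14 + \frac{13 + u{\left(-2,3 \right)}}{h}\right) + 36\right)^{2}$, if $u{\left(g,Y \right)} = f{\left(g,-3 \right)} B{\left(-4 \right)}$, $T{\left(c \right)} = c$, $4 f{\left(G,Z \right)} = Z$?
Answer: $39204$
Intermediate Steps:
$f{\left(G,Z \right)} = \frac{Z}{4}$
$u{\left(g,Y \right)} = 3$ ($u{\left(g,Y \right)} = \frac{1}{4} \left(-3\right) \left(-4\right) = \left(- \frac{3}{4}\right) \left(-4\right) = 3$)
$h = \frac{1}{11}$ ($h = \frac{1}{10 + 1} = \frac{1}{11} \approx 0.090909$)
$\left(\left(-14 + \frac{13 + u{\left(-2,3 \right)}}{h}\right) + 36\right)^{2} = \left(\left(-14 + \left(13 + 3\right) \frac{1}{\frac{1}{11}}\right) + 36\right)^{2} = \left(\left(-14 + 16 \cdot 11\right) + 36\right)^{2} = \left(\left(-14 + 176\right) + 36\right)^{2} = \left(162 + 36\right)^{2} = 198^{2} = 39204$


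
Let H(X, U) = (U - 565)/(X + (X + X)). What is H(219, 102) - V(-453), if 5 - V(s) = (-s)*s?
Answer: -134826061/657 ≈ -2.0521e+5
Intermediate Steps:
V(s) = 5 + s² (V(s) = 5 - (-s)*s = 5 - (-1)*s² = 5 + s²)
H(X, U) = (-565 + U)/(3*X) (H(X, U) = (-565 + U)/(X + 2*X) = (-565 + U)/((3*X)) = (-565 + U)*(1/(3*X)) = (-565 + U)/(3*X))
H(219, 102) - V(-453) = (⅓)*(-565 + 102)/219 - (5 + (-453)²) = (⅓)*(1/219)*(-463) - (5 + 205209) = -463/657 - 1*205214 = -463/657 - 205214 = -134826061/657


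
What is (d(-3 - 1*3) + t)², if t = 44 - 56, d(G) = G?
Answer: 324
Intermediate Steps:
t = -12
(d(-3 - 1*3) + t)² = ((-3 - 1*3) - 12)² = ((-3 - 3) - 12)² = (-6 - 12)² = (-18)² = 324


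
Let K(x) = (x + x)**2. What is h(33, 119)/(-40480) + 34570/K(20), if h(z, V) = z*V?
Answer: 39577/1840 ≈ 21.509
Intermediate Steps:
h(z, V) = V*z
K(x) = 4*x**2 (K(x) = (2*x)**2 = 4*x**2)
h(33, 119)/(-40480) + 34570/K(20) = (119*33)/(-40480) + 34570/((4*20**2)) = 3927*(-1/40480) + 34570/((4*400)) = -357/3680 + 34570/1600 = -357/3680 + 34570*(1/1600) = -357/3680 + 3457/160 = 39577/1840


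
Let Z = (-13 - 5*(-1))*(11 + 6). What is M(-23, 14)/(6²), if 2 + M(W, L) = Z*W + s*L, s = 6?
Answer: 535/6 ≈ 89.167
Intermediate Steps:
Z = -136 (Z = (-13 + 5)*17 = -8*17 = -136)
M(W, L) = -2 - 136*W + 6*L (M(W, L) = -2 + (-136*W + 6*L) = -2 - 136*W + 6*L)
M(-23, 14)/(6²) = (-2 - 136*(-23) + 6*14)/(6²) = (-2 + 3128 + 84)/36 = 3210*(1/36) = 535/6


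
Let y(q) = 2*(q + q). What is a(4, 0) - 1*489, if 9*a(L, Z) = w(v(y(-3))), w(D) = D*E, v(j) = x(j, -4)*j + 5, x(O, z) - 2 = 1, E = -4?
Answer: -4277/9 ≈ -475.22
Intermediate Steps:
x(O, z) = 3 (x(O, z) = 2 + 1 = 3)
y(q) = 4*q (y(q) = 2*(2*q) = 4*q)
v(j) = 5 + 3*j (v(j) = 3*j + 5 = 5 + 3*j)
w(D) = -4*D (w(D) = D*(-4) = -4*D)
a(L, Z) = 124/9 (a(L, Z) = (-4*(5 + 3*(4*(-3))))/9 = (-4*(5 + 3*(-12)))/9 = (-4*(5 - 36))/9 = (-4*(-31))/9 = (⅑)*124 = 124/9)
a(4, 0) - 1*489 = 124/9 - 1*489 = 124/9 - 489 = -4277/9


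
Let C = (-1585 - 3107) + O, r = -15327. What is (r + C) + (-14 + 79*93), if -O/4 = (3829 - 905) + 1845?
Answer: -31762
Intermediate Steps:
O = -19076 (O = -4*((3829 - 905) + 1845) = -4*(2924 + 1845) = -4*4769 = -19076)
C = -23768 (C = (-1585 - 3107) - 19076 = -4692 - 19076 = -23768)
(r + C) + (-14 + 79*93) = (-15327 - 23768) + (-14 + 79*93) = -39095 + (-14 + 7347) = -39095 + 7333 = -31762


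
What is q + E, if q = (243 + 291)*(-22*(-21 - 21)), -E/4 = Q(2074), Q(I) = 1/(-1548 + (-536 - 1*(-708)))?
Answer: 169735105/344 ≈ 4.9342e+5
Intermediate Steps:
Q(I) = -1/1376 (Q(I) = 1/(-1548 + (-536 + 708)) = 1/(-1548 + 172) = 1/(-1376) = -1/1376)
E = 1/344 (E = -4*(-1/1376) = 1/344 ≈ 0.0029070)
q = 493416 (q = 534*(-22*(-42)) = 534*924 = 493416)
q + E = 493416 + 1/344 = 169735105/344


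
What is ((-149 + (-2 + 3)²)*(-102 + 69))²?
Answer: 23853456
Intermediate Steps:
((-149 + (-2 + 3)²)*(-102 + 69))² = ((-149 + 1²)*(-33))² = ((-149 + 1)*(-33))² = (-148*(-33))² = 4884² = 23853456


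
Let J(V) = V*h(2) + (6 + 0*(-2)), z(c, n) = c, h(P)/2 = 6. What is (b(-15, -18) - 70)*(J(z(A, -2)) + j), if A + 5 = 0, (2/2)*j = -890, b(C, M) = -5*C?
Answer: -4720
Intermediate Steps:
j = -890
h(P) = 12 (h(P) = 2*6 = 12)
A = -5 (A = -5 + 0 = -5)
J(V) = 6 + 12*V (J(V) = V*12 + (6 + 0*(-2)) = 12*V + (6 + 0) = 12*V + 6 = 6 + 12*V)
(b(-15, -18) - 70)*(J(z(A, -2)) + j) = (-5*(-15) - 70)*((6 + 12*(-5)) - 890) = (75 - 70)*((6 - 60) - 890) = 5*(-54 - 890) = 5*(-944) = -4720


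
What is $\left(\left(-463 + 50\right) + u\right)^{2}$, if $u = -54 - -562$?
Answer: $9025$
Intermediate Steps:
$u = 508$ ($u = -54 + 562 = 508$)
$\left(\left(-463 + 50\right) + u\right)^{2} = \left(\left(-463 + 50\right) + 508\right)^{2} = \left(-413 + 508\right)^{2} = 95^{2} = 9025$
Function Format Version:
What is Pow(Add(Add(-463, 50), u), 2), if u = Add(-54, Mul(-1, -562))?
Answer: 9025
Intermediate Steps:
u = 508 (u = Add(-54, 562) = 508)
Pow(Add(Add(-463, 50), u), 2) = Pow(Add(Add(-463, 50), 508), 2) = Pow(Add(-413, 508), 2) = Pow(95, 2) = 9025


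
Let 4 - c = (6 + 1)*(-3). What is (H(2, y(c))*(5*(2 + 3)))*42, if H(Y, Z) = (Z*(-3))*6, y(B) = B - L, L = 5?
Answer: -378000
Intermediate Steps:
c = 25 (c = 4 - (6 + 1)*(-3) = 4 - 7*(-3) = 4 - 1*(-21) = 4 + 21 = 25)
y(B) = -5 + B (y(B) = B - 1*5 = B - 5 = -5 + B)
H(Y, Z) = -18*Z (H(Y, Z) = -3*Z*6 = -18*Z)
(H(2, y(c))*(5*(2 + 3)))*42 = ((-18*(-5 + 25))*(5*(2 + 3)))*42 = ((-18*20)*(5*5))*42 = -360*25*42 = -9000*42 = -378000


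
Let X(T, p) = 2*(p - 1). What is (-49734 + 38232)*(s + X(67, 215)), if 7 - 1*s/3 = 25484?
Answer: 874186506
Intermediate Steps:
s = -76431 (s = 21 - 3*25484 = 21 - 76452 = -76431)
X(T, p) = -2 + 2*p (X(T, p) = 2*(-1 + p) = -2 + 2*p)
(-49734 + 38232)*(s + X(67, 215)) = (-49734 + 38232)*(-76431 + (-2 + 2*215)) = -11502*(-76431 + (-2 + 430)) = -11502*(-76431 + 428) = -11502*(-76003) = 874186506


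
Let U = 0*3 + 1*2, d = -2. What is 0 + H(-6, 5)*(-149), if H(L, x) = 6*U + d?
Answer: -1490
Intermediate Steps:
U = 2 (U = 0 + 2 = 2)
H(L, x) = 10 (H(L, x) = 6*2 - 2 = 12 - 2 = 10)
0 + H(-6, 5)*(-149) = 0 + 10*(-149) = 0 - 1490 = -1490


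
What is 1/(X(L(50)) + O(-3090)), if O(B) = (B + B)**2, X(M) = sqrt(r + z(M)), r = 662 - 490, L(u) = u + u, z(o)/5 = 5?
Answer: 38192400/1458659417759803 - sqrt(197)/1458659417759803 ≈ 2.6183e-8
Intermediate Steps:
z(o) = 25 (z(o) = 5*5 = 25)
L(u) = 2*u
r = 172
X(M) = sqrt(197) (X(M) = sqrt(172 + 25) = sqrt(197))
O(B) = 4*B**2 (O(B) = (2*B)**2 = 4*B**2)
1/(X(L(50)) + O(-3090)) = 1/(sqrt(197) + 4*(-3090)**2) = 1/(sqrt(197) + 4*9548100) = 1/(sqrt(197) + 38192400) = 1/(38192400 + sqrt(197))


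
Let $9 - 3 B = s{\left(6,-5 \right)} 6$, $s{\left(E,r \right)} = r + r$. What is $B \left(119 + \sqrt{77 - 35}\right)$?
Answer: $2737 + 23 \sqrt{42} \approx 2886.1$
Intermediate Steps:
$s{\left(E,r \right)} = 2 r$
$B = 23$ ($B = 3 - \frac{2 \left(-5\right) 6}{3} = 3 - \frac{\left(-10\right) 6}{3} = 3 - -20 = 3 + 20 = 23$)
$B \left(119 + \sqrt{77 - 35}\right) = 23 \left(119 + \sqrt{77 - 35}\right) = 23 \left(119 + \sqrt{42}\right) = 2737 + 23 \sqrt{42}$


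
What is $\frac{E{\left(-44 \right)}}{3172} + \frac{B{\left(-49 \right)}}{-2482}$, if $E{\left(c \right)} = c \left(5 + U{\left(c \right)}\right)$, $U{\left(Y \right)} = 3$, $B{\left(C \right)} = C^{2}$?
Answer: $- \frac{2122409}{1968226} \approx -1.0783$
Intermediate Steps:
$E{\left(c \right)} = 8 c$ ($E{\left(c \right)} = c \left(5 + 3\right) = c 8 = 8 c$)
$\frac{E{\left(-44 \right)}}{3172} + \frac{B{\left(-49 \right)}}{-2482} = \frac{8 \left(-44\right)}{3172} + \frac{\left(-49\right)^{2}}{-2482} = \left(-352\right) \frac{1}{3172} + 2401 \left(- \frac{1}{2482}\right) = - \frac{88}{793} - \frac{2401}{2482} = - \frac{2122409}{1968226}$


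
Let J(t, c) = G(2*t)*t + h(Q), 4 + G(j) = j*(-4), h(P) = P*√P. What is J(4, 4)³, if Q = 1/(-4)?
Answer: -(1152 + I)³/512 ≈ -2.986e+6 - 7776.0*I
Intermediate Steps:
Q = -¼ ≈ -0.25000
h(P) = P^(3/2)
G(j) = -4 - 4*j (G(j) = -4 + j*(-4) = -4 - 4*j)
J(t, c) = -I/8 + t*(-4 - 8*t) (J(t, c) = (-4 - 8*t)*t + (-¼)^(3/2) = (-4 - 8*t)*t - I/8 = t*(-4 - 8*t) - I/8 = -I/8 + t*(-4 - 8*t))
J(4, 4)³ = (-I/8 - 4*4*(1 + 2*4))³ = (-I/8 - 4*4*(1 + 8))³ = (-I/8 - 4*4*9)³ = (-I/8 - 144)³ = (-144 - I/8)³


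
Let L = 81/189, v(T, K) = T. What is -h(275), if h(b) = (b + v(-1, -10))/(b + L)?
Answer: -959/964 ≈ -0.99481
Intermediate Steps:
L = 3/7 (L = 81*(1/189) = 3/7 ≈ 0.42857)
h(b) = (-1 + b)/(3/7 + b) (h(b) = (b - 1)/(b + 3/7) = (-1 + b)/(3/7 + b))
-h(275) = -7*(-1 + 275)/(3 + 7*275) = -7*274/(3 + 1925) = -7*274/1928 = -1*959/964 = -959/964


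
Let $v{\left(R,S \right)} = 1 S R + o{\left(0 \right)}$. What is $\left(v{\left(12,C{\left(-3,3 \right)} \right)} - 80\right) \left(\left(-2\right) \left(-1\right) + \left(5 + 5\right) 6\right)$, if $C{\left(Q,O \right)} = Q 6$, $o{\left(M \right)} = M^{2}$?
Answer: $-18352$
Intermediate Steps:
$C{\left(Q,O \right)} = 6 Q$
$v{\left(R,S \right)} = R S$ ($v{\left(R,S \right)} = 1 S R + 0^{2} = S R + 0 = R S + 0 = R S$)
$\left(v{\left(12,C{\left(-3,3 \right)} \right)} - 80\right) \left(\left(-2\right) \left(-1\right) + \left(5 + 5\right) 6\right) = \left(12 \cdot 6 \left(-3\right) - 80\right) \left(\left(-2\right) \left(-1\right) + \left(5 + 5\right) 6\right) = \left(12 \left(-18\right) - 80\right) \left(2 + 10 \cdot 6\right) = \left(-216 - 80\right) \left(2 + 60\right) = \left(-296\right) 62 = -18352$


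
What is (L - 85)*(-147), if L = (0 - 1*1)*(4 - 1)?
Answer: 12936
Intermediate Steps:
L = -3 (L = (0 - 1)*3 = -1*3 = -3)
(L - 85)*(-147) = (-3 - 85)*(-147) = -88*(-147) = 12936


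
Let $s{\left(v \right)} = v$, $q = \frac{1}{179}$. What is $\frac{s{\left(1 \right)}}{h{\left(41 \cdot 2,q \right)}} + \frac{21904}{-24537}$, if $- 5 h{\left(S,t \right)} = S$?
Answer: $- \frac{1918813}{2012034} \approx -0.95367$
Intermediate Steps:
$q = \frac{1}{179} \approx 0.0055866$
$h{\left(S,t \right)} = - \frac{S}{5}$
$\frac{s{\left(1 \right)}}{h{\left(41 \cdot 2,q \right)}} + \frac{21904}{-24537} = 1 \frac{1}{\left(- \frac{1}{5}\right) 41 \cdot 2} + \frac{21904}{-24537} = 1 \frac{1}{\left(- \frac{1}{5}\right) 82} + 21904 \left(- \frac{1}{24537}\right) = 1 \frac{1}{- \frac{82}{5}} - \frac{21904}{24537} = 1 \left(- \frac{5}{82}\right) - \frac{21904}{24537} = - \frac{5}{82} - \frac{21904}{24537} = - \frac{1918813}{2012034}$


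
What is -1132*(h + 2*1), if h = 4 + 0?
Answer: -6792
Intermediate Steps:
h = 4
-1132*(h + 2*1) = -1132*(4 + 2*1) = -1132*(4 + 2) = -1132*6 = -6792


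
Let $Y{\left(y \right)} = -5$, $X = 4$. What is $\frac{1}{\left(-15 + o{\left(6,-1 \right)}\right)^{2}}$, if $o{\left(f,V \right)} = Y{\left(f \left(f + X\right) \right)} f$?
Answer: $\frac{1}{2025} \approx 0.00049383$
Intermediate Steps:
$o{\left(f,V \right)} = - 5 f$
$\frac{1}{\left(-15 + o{\left(6,-1 \right)}\right)^{2}} = \frac{1}{\left(-15 - 30\right)^{2}} = \frac{1}{\left(-45\right)^{2}} = \frac{1}{2025}$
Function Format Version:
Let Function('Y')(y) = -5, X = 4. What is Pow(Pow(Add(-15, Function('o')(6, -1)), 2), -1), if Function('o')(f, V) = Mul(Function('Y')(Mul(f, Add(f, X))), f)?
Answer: Rational(1, 2025) ≈ 0.00049383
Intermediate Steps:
Function('o')(f, V) = Mul(-5, f)
Pow(Pow(Add(-15, Function('o')(6, -1)), 2), -1) = Pow(Pow(Add(-15, Mul(-5, 6)), 2), -1) = Pow(Pow(Add(-15, -30), 2), -1) = Pow(Pow(-45, 2), -1) = Pow(2025, -1) = Rational(1, 2025)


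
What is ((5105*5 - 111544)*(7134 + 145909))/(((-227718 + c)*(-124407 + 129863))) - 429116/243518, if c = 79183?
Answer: 129911813013493/8970394640240 ≈ 14.482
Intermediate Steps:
((5105*5 - 111544)*(7134 + 145909))/(((-227718 + c)*(-124407 + 129863))) - 429116/243518 = ((5105*5 - 111544)*(7134 + 145909))/(((-227718 + 79183)*(-124407 + 129863))) - 429116/243518 = ((25525 - 111544)*153043)/((-148535*5456)) - 429116*1/243518 = -86019*153043/(-810406960) - 214558/121759 = -13164605817*(-1/810406960) - 214558/121759 = 1196782347/73673360 - 214558/121759 = 129911813013493/8970394640240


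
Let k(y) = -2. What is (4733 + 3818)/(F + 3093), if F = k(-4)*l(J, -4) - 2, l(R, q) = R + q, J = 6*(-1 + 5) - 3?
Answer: 8551/3057 ≈ 2.7972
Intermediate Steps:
J = 21 (J = 6*4 - 3 = 24 - 3 = 21)
F = -36 (F = -2*(21 - 4) - 2 = -2*17 - 2 = -34 - 2 = -36)
(4733 + 3818)/(F + 3093) = (4733 + 3818)/(-36 + 3093) = 8551/3057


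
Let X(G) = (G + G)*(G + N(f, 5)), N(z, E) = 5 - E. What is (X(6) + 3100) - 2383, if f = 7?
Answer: 789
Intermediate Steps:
X(G) = 2*G² (X(G) = (G + G)*(G + (5 - 1*5)) = (2*G)*(G + (5 - 5)) = (2*G)*(G + 0) = (2*G)*G = 2*G²)
(X(6) + 3100) - 2383 = (2*6² + 3100) - 2383 = (2*36 + 3100) - 2383 = (72 + 3100) - 2383 = 3172 - 2383 = 789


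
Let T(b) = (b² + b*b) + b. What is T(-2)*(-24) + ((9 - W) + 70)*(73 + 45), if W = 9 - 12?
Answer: 9532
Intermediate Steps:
W = -3
T(b) = b + 2*b² (T(b) = (b² + b²) + b = 2*b² + b = b + 2*b²)
T(-2)*(-24) + ((9 - W) + 70)*(73 + 45) = -2*(1 + 2*(-2))*(-24) + ((9 - 1*(-3)) + 70)*(73 + 45) = -2*(1 - 4)*(-24) + ((9 + 3) + 70)*118 = -2*(-3)*(-24) + (12 + 70)*118 = 6*(-24) + 82*118 = -144 + 9676 = 9532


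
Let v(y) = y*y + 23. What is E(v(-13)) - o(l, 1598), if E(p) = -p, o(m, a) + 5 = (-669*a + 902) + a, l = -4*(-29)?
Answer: 1066375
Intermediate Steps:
l = 116
o(m, a) = 897 - 668*a (o(m, a) = -5 + ((-669*a + 902) + a) = -5 + ((902 - 669*a) + a) = -5 + (902 - 668*a) = 897 - 668*a)
v(y) = 23 + y² (v(y) = y² + 23 = 23 + y²)
E(v(-13)) - o(l, 1598) = -(23 + (-13)²) - (897 - 668*1598) = -(23 + 169) - (897 - 1067464) = -1*192 - 1*(-1066567) = -192 + 1066567 = 1066375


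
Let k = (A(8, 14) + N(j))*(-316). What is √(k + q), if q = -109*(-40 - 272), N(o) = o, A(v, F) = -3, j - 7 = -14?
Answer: 4*√2323 ≈ 192.79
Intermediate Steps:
j = -7 (j = 7 - 14 = -7)
q = 34008 (q = -109*(-312) = 34008)
k = 3160 (k = (-3 - 7)*(-316) = -10*(-316) = 3160)
√(k + q) = √(3160 + 34008) = √37168 = 4*√2323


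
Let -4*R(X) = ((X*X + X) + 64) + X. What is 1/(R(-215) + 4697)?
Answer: -4/27071 ≈ -0.00014776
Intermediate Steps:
R(X) = -16 - X/2 - X²/4 (R(X) = -(((X*X + X) + 64) + X)/4 = -(((X² + X) + 64) + X)/4 = -(((X + X²) + 64) + X)/4 = -((64 + X + X²) + X)/4 = -(64 + X² + 2*X)/4 = -16 - X/2 - X²/4)
1/(R(-215) + 4697) = 1/((-16 - ½*(-215) - ¼*(-215)²) + 4697) = 1/((-16 + 215/2 - ¼*46225) + 4697) = 1/((-16 + 215/2 - 46225/4) + 4697) = 1/(-45859/4 + 4697) = 1/(-27071/4) = -4/27071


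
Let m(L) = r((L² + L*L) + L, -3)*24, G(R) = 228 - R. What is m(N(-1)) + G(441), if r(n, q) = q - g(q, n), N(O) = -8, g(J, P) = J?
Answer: -213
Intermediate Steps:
r(n, q) = 0 (r(n, q) = q - q = 0)
m(L) = 0 (m(L) = 0*24 = 0)
m(N(-1)) + G(441) = 0 + (228 - 1*441) = 0 + (228 - 441) = 0 - 213 = -213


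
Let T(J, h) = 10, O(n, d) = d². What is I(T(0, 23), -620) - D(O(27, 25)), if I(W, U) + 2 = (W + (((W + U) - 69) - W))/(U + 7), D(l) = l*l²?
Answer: -149658203672/613 ≈ -2.4414e+8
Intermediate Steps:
D(l) = l³
I(W, U) = -2 + (-69 + U + W)/(7 + U) (I(W, U) = -2 + (W + (((W + U) - 69) - W))/(U + 7) = -2 + (W + (((U + W) - 69) - W))/(7 + U) = -2 + (W + ((-69 + U + W) - W))/(7 + U) = -2 + (W + (-69 + U))/(7 + U) = -2 + (-69 + U + W)/(7 + U))
I(T(0, 23), -620) - D(O(27, 25)) = (-83 + 10 - 1*(-620))/(7 - 620) - (25²)³ = (-83 + 10 + 620)/(-613) - 1*625³ = -1/613*547 - 1*244140625 = -547/613 - 244140625 = -149658203672/613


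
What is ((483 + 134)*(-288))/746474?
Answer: -88848/373237 ≈ -0.23805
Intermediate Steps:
((483 + 134)*(-288))/746474 = (617*(-288))*(1/746474) = -177696*1/746474 = -88848/373237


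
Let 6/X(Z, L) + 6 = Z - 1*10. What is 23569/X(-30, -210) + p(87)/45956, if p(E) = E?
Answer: -24912149911/137868 ≈ -1.8070e+5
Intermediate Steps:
X(Z, L) = 6/(-16 + Z) (X(Z, L) = 6/(-6 + (Z - 1*10)) = 6/(-6 + (Z - 10)) = 6/(-6 + (-10 + Z)) = 6/(-16 + Z))
23569/X(-30, -210) + p(87)/45956 = 23569/((6/(-16 - 30))) + 87/45956 = 23569/((6/(-46))) + 87*(1/45956) = 23569/((6*(-1/46))) + 87/45956 = 23569/(-3/23) + 87/45956 = 23569*(-23/3) + 87/45956 = -542087/3 + 87/45956 = -24912149911/137868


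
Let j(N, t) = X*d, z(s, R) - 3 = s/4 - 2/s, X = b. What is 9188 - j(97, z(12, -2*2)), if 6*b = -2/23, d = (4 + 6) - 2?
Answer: 633980/69 ≈ 9188.1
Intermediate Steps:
d = 8 (d = 10 - 2 = 8)
b = -1/69 (b = (-2/23)/6 = (-2*1/23)/6 = (1/6)*(-2/23) = -1/69 ≈ -0.014493)
X = -1/69 ≈ -0.014493
z(s, R) = 3 - 2/s + s/4 (z(s, R) = 3 + (s/4 - 2/s) = 3 + (-2/s + s/4) = 3 - 2/s + s/4)
j(N, t) = -8/69 (j(N, t) = -1/69*8 = -8/69)
9188 - j(97, z(12, -2*2)) = 9188 - 1*(-8/69) = 9188 + 8/69 = 633980/69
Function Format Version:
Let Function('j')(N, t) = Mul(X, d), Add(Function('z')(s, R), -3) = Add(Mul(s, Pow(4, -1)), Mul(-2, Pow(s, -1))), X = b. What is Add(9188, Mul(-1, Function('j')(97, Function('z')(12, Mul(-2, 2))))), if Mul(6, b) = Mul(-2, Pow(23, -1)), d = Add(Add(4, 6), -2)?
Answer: Rational(633980, 69) ≈ 9188.1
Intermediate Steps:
d = 8 (d = Add(10, -2) = 8)
b = Rational(-1, 69) (b = Mul(Rational(1, 6), Mul(-2, Pow(23, -1))) = Mul(Rational(1, 6), Mul(-2, Rational(1, 23))) = Mul(Rational(1, 6), Rational(-2, 23)) = Rational(-1, 69) ≈ -0.014493)
X = Rational(-1, 69) ≈ -0.014493
Function('z')(s, R) = Add(3, Mul(-2, Pow(s, -1)), Mul(Rational(1, 4), s)) (Function('z')(s, R) = Add(3, Add(Mul(s, Pow(4, -1)), Mul(-2, Pow(s, -1)))) = Add(3, Add(Mul(s, Rational(1, 4)), Mul(-2, Pow(s, -1)))) = Add(3, Add(Mul(Rational(1, 4), s), Mul(-2, Pow(s, -1)))) = Add(3, Add(Mul(-2, Pow(s, -1)), Mul(Rational(1, 4), s))) = Add(3, Mul(-2, Pow(s, -1)), Mul(Rational(1, 4), s)))
Function('j')(N, t) = Rational(-8, 69) (Function('j')(N, t) = Mul(Rational(-1, 69), 8) = Rational(-8, 69))
Add(9188, Mul(-1, Function('j')(97, Function('z')(12, Mul(-2, 2))))) = Add(9188, Mul(-1, Rational(-8, 69))) = Add(9188, Rational(8, 69)) = Rational(633980, 69)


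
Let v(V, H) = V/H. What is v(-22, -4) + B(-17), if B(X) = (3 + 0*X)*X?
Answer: -91/2 ≈ -45.500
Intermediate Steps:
B(X) = 3*X (B(X) = (3 + 0)*X = 3*X)
v(-22, -4) + B(-17) = -22/(-4) + 3*(-17) = -22*(-¼) - 51 = 11/2 - 51 = -91/2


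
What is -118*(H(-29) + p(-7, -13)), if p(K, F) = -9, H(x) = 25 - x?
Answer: -5310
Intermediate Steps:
-118*(H(-29) + p(-7, -13)) = -118*((25 - 1*(-29)) - 9) = -118*((25 + 29) - 9) = -118*(54 - 9) = -118*45 = -5310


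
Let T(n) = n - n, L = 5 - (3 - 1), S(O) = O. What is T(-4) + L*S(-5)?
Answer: -15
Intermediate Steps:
L = 3 (L = 5 - 1*2 = 5 - 2 = 3)
T(n) = 0
T(-4) + L*S(-5) = 0 + 3*(-5) = 0 - 15 = -15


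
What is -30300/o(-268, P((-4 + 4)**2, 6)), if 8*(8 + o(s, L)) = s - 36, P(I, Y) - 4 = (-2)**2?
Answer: 15150/23 ≈ 658.70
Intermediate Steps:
P(I, Y) = 8 (P(I, Y) = 4 + (-2)**2 = 4 + 4 = 8)
o(s, L) = -25/2 + s/8 (o(s, L) = -8 + (s - 36)/8 = -8 + (-36 + s)/8 = -8 + (-9/2 + s/8) = -25/2 + s/8)
-30300/o(-268, P((-4 + 4)**2, 6)) = -30300/(-25/2 + (1/8)*(-268)) = -30300/(-25/2 - 67/2) = -30300/(-46) = -30300*(-1/46) = 15150/23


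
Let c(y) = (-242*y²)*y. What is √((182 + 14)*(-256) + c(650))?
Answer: 4*I*√4153706261 ≈ 2.578e+5*I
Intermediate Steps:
c(y) = -242*y³
√((182 + 14)*(-256) + c(650)) = √((182 + 14)*(-256) - 242*650³) = √(196*(-256) - 242*274625000) = √(-50176 - 66459250000) = √(-66459300176) = 4*I*√4153706261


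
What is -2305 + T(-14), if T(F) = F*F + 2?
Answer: -2107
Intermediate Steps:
T(F) = 2 + F**2 (T(F) = F**2 + 2 = 2 + F**2)
-2305 + T(-14) = -2305 + (2 + (-14)**2) = -2305 + (2 + 196) = -2305 + 198 = -2107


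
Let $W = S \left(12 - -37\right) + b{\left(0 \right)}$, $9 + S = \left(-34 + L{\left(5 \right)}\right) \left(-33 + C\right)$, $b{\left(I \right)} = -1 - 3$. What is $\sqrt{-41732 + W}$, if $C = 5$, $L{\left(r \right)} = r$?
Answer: $i \sqrt{2389} \approx 48.877 i$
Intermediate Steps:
$b{\left(I \right)} = -4$
$S = 803$ ($S = -9 + \left(-34 + 5\right) \left(-33 + 5\right) = -9 - -812 = -9 + 812 = 803$)
$W = 39343$ ($W = 803 \left(12 - -37\right) - 4 = 803 \left(12 + 37\right) - 4 = 803 \cdot 49 - 4 = 39347 - 4 = 39343$)
$\sqrt{-41732 + W} = \sqrt{-41732 + 39343} = \sqrt{-2389} = i \sqrt{2389}$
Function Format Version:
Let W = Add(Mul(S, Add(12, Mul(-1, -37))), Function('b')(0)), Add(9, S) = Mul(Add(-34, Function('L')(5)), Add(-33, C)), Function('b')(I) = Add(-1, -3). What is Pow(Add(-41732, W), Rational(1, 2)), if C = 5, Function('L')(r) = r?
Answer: Mul(I, Pow(2389, Rational(1, 2))) ≈ Mul(48.877, I)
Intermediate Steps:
Function('b')(I) = -4
S = 803 (S = Add(-9, Mul(Add(-34, 5), Add(-33, 5))) = Add(-9, Mul(-29, -28)) = Add(-9, 812) = 803)
W = 39343 (W = Add(Mul(803, Add(12, Mul(-1, -37))), -4) = Add(Mul(803, Add(12, 37)), -4) = Add(Mul(803, 49), -4) = Add(39347, -4) = 39343)
Pow(Add(-41732, W), Rational(1, 2)) = Pow(Add(-41732, 39343), Rational(1, 2)) = Pow(-2389, Rational(1, 2)) = Mul(I, Pow(2389, Rational(1, 2)))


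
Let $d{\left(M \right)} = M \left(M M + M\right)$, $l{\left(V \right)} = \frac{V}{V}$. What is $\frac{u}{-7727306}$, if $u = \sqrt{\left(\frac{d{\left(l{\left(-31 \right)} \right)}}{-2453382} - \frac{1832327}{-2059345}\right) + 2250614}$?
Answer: $- \frac{\sqrt{1595832316375397032690557215010}}{6506855232134749290} \approx -0.00019414$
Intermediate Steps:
$l{\left(V \right)} = 1$
$d{\left(M \right)} = M \left(M + M^{2}\right)$ ($d{\left(M \right)} = M \left(M^{2} + M\right) = M \left(M + M^{2}\right)$)
$u = \frac{\sqrt{1595832316375397032690557215010}}{842059992465}$ ($u = \sqrt{\left(\frac{1^{2} \left(1 + 1\right)}{-2453382} - \frac{1832327}{-2059345}\right) + 2250614} = \sqrt{\left(1 \cdot 2 \left(- \frac{1}{2453382}\right) - - \frac{1832327}{2059345}\right) + 2250614} = \sqrt{\left(2 \left(- \frac{1}{2453382}\right) + \frac{1832327}{2059345}\right) + 2250614} = \sqrt{\left(- \frac{1}{1226691} + \frac{1832327}{2059345}\right) + 2250614} = \sqrt{\frac{2247696980612}{2526179977395} + 2250614} = \sqrt{\frac{5685458271341851142}{2526179977395}} = \frac{\sqrt{1595832316375397032690557215010}}{842059992465} \approx 1500.2$)
$\frac{u}{-7727306} = \frac{\frac{1}{842059992465} \sqrt{1595832316375397032690557215010}}{-7727306} = \frac{\sqrt{1595832316375397032690557215010}}{842059992465} \left(- \frac{1}{7727306}\right) = - \frac{\sqrt{1595832316375397032690557215010}}{6506855232134749290}$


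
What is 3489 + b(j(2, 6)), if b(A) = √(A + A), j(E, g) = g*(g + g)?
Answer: 3501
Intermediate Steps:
j(E, g) = 2*g² (j(E, g) = g*(2*g) = 2*g²)
b(A) = √2*√A (b(A) = √(2*A) = √2*√A)
3489 + b(j(2, 6)) = 3489 + √2*√(2*6²) = 3489 + √2*√(2*36) = 3489 + √2*√72 = 3489 + √2*(6*√2) = 3489 + 12 = 3501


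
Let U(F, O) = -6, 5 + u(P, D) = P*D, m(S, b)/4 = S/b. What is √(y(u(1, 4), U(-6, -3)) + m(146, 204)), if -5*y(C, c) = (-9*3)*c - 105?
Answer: I*√555135/255 ≈ 2.9219*I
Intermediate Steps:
m(S, b) = 4*S/b (m(S, b) = 4*(S/b) = 4*S/b)
u(P, D) = -5 + D*P (u(P, D) = -5 + P*D = -5 + D*P)
y(C, c) = 21 + 27*c/5 (y(C, c) = -((-9*3)*c - 105)/5 = -(-27*c - 105)/5 = -(-105 - 27*c)/5 = 21 + 27*c/5)
√(y(u(1, 4), U(-6, -3)) + m(146, 204)) = √((21 + (27/5)*(-6)) + 4*146/204) = √((21 - 162/5) + 4*146*(1/204)) = √(-57/5 + 146/51) = √(-2177/255) = I*√555135/255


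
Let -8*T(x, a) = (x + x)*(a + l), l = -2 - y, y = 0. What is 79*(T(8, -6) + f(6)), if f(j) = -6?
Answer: 790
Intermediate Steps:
l = -2 (l = -2 - 1*0 = -2 + 0 = -2)
T(x, a) = -x*(-2 + a)/4 (T(x, a) = -(x + x)*(a - 2)/8 = -2*x*(-2 + a)/8 = -x*(-2 + a)/4)
79*(T(8, -6) + f(6)) = 79*((¼)*8*(2 - 1*(-6)) - 6) = 79*((¼)*8*(2 + 6) - 6) = 79*((¼)*8*8 - 6) = 79*(16 - 6) = 79*10 = 790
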